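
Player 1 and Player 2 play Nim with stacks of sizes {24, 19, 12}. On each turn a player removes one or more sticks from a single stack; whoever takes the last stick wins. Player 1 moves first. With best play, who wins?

Bitwise XOR of the heap sizes:
  11000  (24)
  10011  (19)
  01100  (12)
  -----
  00111  (7)
The nim-sum is 7 ≠ 0, so this is an N-position: the player to move can win; Player 1 has a winning move.

Player 1 wins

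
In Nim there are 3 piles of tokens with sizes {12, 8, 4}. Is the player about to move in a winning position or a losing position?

Compute the nim-sum pairwise:
12 ^ 8 = 4
4 ^ 4 = 0
The nim-sum is 0, so this is a P-position: the player to move is in a losing position under optimal play.

Losing position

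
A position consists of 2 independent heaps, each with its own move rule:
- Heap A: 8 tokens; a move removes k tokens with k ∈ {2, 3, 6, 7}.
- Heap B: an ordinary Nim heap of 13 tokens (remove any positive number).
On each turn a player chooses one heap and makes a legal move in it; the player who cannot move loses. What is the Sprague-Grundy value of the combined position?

15

Build the Grundy sequence for heap A with g(k) = mex{g(k−s) : s ∈ {2, 3, 6, 7}, s ≤ k}:
g(0) = mex{} = 0
g(1) = mex{} = 0
g(2) = mex{0} = 1
g(3) = mex{0} = 1
g(4) = mex{0,1} = 2
g(5) = mex{1} = 0
g(6) = mex{0,1,2} = 3
g(7) = mex{0,2} = 1
g(8) = mex{0,1,3} = 2
So g(8) = 2.
Heap B is a plain Nim heap of size 13, so its Grundy value is 13.
The value of a disjunctive sum is the nim-sum of the parts.
Combined value = 2 ⊕ 13 = 15.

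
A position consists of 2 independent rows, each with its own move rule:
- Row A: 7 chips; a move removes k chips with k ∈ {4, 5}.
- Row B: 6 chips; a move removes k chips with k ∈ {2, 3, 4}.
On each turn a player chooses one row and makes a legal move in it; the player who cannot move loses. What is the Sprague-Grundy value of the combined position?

Build the Grundy sequence for row A with g(k) = mex{g(k−s) : s ∈ {4, 5}, s ≤ k}:
k:     0  1  2  3  4  5  6  7
g(k):  0  0  0  0  1  1  1  1
So g(7) = 1.
Build the Grundy sequence for row B with g(k) = mex{g(k−s) : s ∈ {2, 3, 4}, s ≤ k}:
k:     0  1  2  3  4  5  6
g(k):  0  0  1  1  2  2  0
So g(6) = 0.
By the Sprague-Grundy theorem, the Grundy value of a sum of independent games is the XOR of the component values.
Combined value = 1 ⊕ 0 = 1.

1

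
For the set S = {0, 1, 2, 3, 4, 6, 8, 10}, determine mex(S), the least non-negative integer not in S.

5

The values 0, 1, 2, 3, 4 are all present; 5 is the first non-negative integer missing from the set.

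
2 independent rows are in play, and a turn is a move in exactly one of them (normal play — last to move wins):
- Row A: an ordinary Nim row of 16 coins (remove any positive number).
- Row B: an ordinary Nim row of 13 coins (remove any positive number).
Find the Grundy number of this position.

Row A is a plain Nim row of size 16, so its Grundy value is 16.
Row B is a plain Nim row of size 13, so its Grundy value is 13.
By the Sprague-Grundy theorem, the Grundy value of a sum of independent games is the XOR of the component values.
Combined value = 16 ⊕ 13 = 29.

29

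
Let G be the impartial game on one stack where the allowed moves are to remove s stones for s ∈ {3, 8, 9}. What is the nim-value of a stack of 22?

1

Compute g(0), g(1), … for moves {3, 8, 9}:
k:     0  1  2  3  4  5  6  7  8  9 10 11 12 13 14 15 16 17 18 19 20 21 22
g(k):  0  0  0  1  1  1  0  0  2  1  1  3  0  0  2  1  1  0  0  0  1  1  1
So g(22) = 1.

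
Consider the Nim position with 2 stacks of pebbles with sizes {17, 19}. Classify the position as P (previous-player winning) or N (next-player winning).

In binary:
  10001  (17)
  10011  (19)
  -----
  00010  (2)
The nim-sum is 2 ≠ 0, so this is an N-position: the player to move can win.

N-position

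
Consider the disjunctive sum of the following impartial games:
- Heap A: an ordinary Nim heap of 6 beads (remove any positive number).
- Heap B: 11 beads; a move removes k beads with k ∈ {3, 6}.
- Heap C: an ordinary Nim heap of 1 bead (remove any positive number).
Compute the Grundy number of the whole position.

7

Heap A is a plain Nim heap of size 6, so its Grundy value is 6.
For heap B, compute g(0), g(1), … with moves {3, 6}:
k:     0  1  2  3  4  5  6  7  8  9 10 11
g(k):  0  0  0  1  1  1  2  2  2  0  0  0
So g(11) = 0.
Heap C is a plain Nim heap of size 1, so its Grundy value is 1.
By the Sprague-Grundy theorem, the Grundy value of a sum of independent games is the XOR of the component values.
Combined value = 6 XOR 0 XOR 1 = 7.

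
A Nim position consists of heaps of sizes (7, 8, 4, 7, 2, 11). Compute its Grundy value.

5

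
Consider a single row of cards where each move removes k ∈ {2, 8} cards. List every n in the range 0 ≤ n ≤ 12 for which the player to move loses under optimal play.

0, 1, 4, 5, 10, 11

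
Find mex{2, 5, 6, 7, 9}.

0

0 is not in the set, so the mex is 0.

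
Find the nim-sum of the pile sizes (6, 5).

Write each in binary and XOR column by column:
  110  (6)
  101  (5)
  ---
  011  (3)

3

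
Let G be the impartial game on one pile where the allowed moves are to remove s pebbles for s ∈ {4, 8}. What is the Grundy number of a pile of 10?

2

Build the Grundy sequence with g(k) = mex{g(k−s) : s ∈ {4, 8}, s ≤ k}:
k:     0  1  2  3  4  5  6  7  8  9 10
g(k):  0  0  0  0  1  1  1  1  2  2  2
So g(10) = 2.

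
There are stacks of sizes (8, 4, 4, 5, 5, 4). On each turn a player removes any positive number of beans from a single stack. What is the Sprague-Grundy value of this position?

12

Nim-sum: 8 ⊕ 4 ⊕ 4 ⊕ 5 ⊕ 5 ⊕ 4 = 12.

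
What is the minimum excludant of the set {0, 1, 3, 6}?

The values 0, 1 are all present; 2 is the first non-negative integer missing from the set.

2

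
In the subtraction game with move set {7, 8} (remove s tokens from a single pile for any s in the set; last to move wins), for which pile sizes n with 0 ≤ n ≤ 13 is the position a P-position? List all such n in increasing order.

0, 1, 2, 3, 4, 5, 6

Compute g(0), g(1), … for moves {7, 8}:
g(0) = mex{} = 0
g(1) = mex{} = 0
g(2) = mex{} = 0
g(3) = mex{} = 0
g(4) = mex{} = 0
g(5) = mex{} = 0
g(6) = mex{} = 0
g(7) = mex{0} = 1
g(8) = mex{0} = 1
g(9) = mex{0} = 1
g(10) = mex{0} = 1
g(11) = mex{0} = 1
g(12) = mex{0} = 1
g(13) = mex{0} = 1
The P-positions (g = 0) in 0..13 are 0, 1, 2, 3, 4, 5, 6.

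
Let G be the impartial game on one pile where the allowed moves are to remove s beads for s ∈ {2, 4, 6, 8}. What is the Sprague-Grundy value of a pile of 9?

4

Grundy values for subtraction set {2, 4, 6, 8}:
g(0) = mex{} = 0
g(1) = mex{} = 0
g(2) = mex{0} = 1
g(3) = mex{0} = 1
g(4) = mex{0,1} = 2
g(5) = mex{0,1} = 2
g(6) = mex{0,1,2} = 3
g(7) = mex{0,1,2} = 3
g(8) = mex{0,1,2,3} = 4
g(9) = mex{0,1,2,3} = 4
So g(9) = 4.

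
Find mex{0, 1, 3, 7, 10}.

The values 0, 1 are all present; 2 is the first non-negative integer missing from the set.

2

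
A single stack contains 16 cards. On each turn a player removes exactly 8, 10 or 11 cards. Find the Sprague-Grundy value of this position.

2

Build the Grundy sequence with g(k) = mex{g(k−s) : s ∈ {8, 10, 11}, s ≤ k}:
k:     0  1  2  3  4  5  6  7  8  9 10 11 12 13 14 15 16
g(k):  0  0  0  0  0  0  0  0  1  1  1  1  1  1  1  1  2
So g(16) = 2.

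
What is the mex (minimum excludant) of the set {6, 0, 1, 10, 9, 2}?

The values 0, 1, 2 are all present; 3 is the first non-negative integer missing from the set.

3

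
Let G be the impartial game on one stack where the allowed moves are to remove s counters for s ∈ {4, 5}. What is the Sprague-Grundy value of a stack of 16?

1

Build the Grundy sequence with g(k) = mex{g(k−s) : s ∈ {4, 5}, s ≤ k}:
k:     0  1  2  3  4  5  6  7  8  9 10 11 12 13 14 15 16
g(k):  0  0  0  0  1  1  1  1  2  0  0  0  0  1  1  1  1
So g(16) = 1.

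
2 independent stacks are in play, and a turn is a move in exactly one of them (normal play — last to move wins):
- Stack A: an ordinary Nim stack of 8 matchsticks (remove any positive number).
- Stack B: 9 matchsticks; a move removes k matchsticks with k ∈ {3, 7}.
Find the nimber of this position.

9

Stack A is a plain Nim stack of size 8, so its Grundy value is 8.
Build the Grundy sequence for stack B with g(k) = mex{g(k−s) : s ∈ {3, 7}, s ≤ k}:
k:     0  1  2  3  4  5  6  7  8  9
g(k):  0  0  0  1  1  1  0  2  2  1
So g(9) = 1.
By the Sprague-Grundy theorem, the Grundy value of a sum of independent games is the XOR of the component values.
Combined value = 8 XOR 1 = 9.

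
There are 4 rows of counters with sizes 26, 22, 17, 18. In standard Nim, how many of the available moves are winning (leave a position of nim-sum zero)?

1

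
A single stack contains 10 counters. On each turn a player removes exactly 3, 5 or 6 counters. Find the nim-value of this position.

Grundy values for subtraction set {3, 5, 6}:
g(0) = mex{} = 0
g(1) = mex{} = 0
g(2) = mex{} = 0
g(3) = mex{0} = 1
g(4) = mex{0} = 1
g(5) = mex{0} = 1
g(6) = mex{0,1} = 2
g(7) = mex{0,1} = 2
g(8) = mex{0,1} = 2
g(9) = mex{1,2} = 0
g(10) = mex{1,2} = 0
So g(10) = 0.

0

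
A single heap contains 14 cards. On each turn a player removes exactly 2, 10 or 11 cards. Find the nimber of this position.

3

Compute g(0), g(1), … for moves {2, 10, 11}:
k:     0  1  2  3  4  5  6  7  8  9 10 11 12 13 14
g(k):  0  0  1  1  0  0  1  1  0  0  1  1  2  0  3
So g(14) = 3.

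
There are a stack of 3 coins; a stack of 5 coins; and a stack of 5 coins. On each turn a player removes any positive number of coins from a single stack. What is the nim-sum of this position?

3

Nim-sum: 3 XOR 5 XOR 5 = 3.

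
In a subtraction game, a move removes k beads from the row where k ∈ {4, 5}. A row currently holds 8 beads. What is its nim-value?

Compute g(0), g(1), … for moves {4, 5}:
g(0) = mex{} = 0
g(1) = mex{} = 0
g(2) = mex{} = 0
g(3) = mex{} = 0
g(4) = mex{0} = 1
g(5) = mex{0} = 1
g(6) = mex{0} = 1
g(7) = mex{0} = 1
g(8) = mex{0,1} = 2
So g(8) = 2.

2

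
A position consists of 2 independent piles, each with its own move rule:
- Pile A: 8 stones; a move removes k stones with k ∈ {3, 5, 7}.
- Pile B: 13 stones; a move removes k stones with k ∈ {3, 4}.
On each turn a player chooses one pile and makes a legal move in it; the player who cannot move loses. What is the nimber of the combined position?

0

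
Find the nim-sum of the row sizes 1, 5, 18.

22

Nim-sum: 1 ^ 5 ^ 18 = 22.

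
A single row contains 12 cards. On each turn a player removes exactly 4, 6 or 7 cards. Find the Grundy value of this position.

0

Compute g(0), g(1), … for moves {4, 6, 7}:
k:     0  1  2  3  4  5  6  7  8  9 10 11 12
g(k):  0  0  0  0  1  1  1  1  2  2  2  0  0
So g(12) = 0.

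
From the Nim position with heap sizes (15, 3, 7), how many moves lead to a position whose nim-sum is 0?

Write each in binary and XOR column by column:
  1111  (15)
  0011  (3)
  0111  (7)
  ----
  1011  (11)
The overall nim-sum is X = 11. A heap of size p has a winning move iff p XOR X < p (reduce it to p XOR X).
  15: 15 XOR 11 = 4 < 15 — winning move (to 4).
  3: 3 XOR 11 = 8 ≥ 3 — no move.
  7: 7 XOR 11 = 12 ≥ 7 — no move.
That gives 1 winning move.

1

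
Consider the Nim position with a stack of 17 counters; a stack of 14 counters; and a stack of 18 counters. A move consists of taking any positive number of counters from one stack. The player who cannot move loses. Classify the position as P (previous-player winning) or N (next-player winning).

Compute the nim-sum pairwise:
17 XOR 14 = 31
31 XOR 18 = 13
The nim-sum is 13 ≠ 0, so this is an N-position: the player to move can win.

N-position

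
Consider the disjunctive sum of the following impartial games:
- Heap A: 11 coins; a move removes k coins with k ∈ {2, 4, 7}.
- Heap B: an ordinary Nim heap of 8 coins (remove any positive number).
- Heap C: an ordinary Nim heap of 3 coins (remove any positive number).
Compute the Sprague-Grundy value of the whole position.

Build the Grundy sequence for heap A with g(k) = mex{g(k−s) : s ∈ {2, 4, 7}, s ≤ k}:
k:     0  1  2  3  4  5  6  7  8  9 10 11
g(k):  0  0  1  1  2  2  0  3  1  0  2  1
So g(11) = 1.
Heap B is a plain Nim heap of size 8, so its Grundy value is 8.
Heap C is a plain Nim heap of size 3, so its Grundy value is 3.
By the Sprague-Grundy theorem, the Grundy value of a sum of independent games is the XOR of the component values.
Combined value = 1 XOR 8 XOR 3 = 10.

10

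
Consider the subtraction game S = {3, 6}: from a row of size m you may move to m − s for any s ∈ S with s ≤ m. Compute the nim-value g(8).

Grundy values for subtraction set {3, 6}:
k:     0  1  2  3  4  5  6  7  8
g(k):  0  0  0  1  1  1  2  2  2
So g(8) = 2.

2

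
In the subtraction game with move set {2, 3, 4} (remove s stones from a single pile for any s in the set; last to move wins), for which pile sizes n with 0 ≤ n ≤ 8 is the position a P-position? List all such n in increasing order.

0, 1, 6, 7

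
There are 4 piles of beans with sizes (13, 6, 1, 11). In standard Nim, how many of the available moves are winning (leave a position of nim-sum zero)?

3

Nim-sum: 13 XOR 6 XOR 1 XOR 11 = 1.
The overall nim-sum is X = 1. A pile of size p has a winning move iff p XOR X < p (reduce it to p XOR X).
  13: 13 XOR 1 = 12 < 13 — winning move (to 12).
  6: 6 XOR 1 = 7 ≥ 6 — no move.
  1: 1 XOR 1 = 0 < 1 — winning move (to 0).
  11: 11 XOR 1 = 10 < 11 — winning move (to 10).
That gives 3 winning moves.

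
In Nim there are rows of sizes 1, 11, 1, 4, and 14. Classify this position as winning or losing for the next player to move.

Winning position

Nim-sum: 1 ^ 11 ^ 1 ^ 4 ^ 14 = 1.
The nim-sum is 1 ≠ 0, so this is an N-position: the player to move can win.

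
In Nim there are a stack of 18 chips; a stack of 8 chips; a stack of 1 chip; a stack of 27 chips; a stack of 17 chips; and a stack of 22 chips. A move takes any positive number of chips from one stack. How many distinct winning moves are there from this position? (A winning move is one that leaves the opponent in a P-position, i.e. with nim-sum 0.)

1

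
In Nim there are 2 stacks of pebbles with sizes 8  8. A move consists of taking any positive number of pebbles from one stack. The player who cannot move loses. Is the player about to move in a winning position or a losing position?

Write each in binary and XOR column by column:
  1000  (8)
  1000  (8)
  ----
  0000  (0)
The nim-sum is 0, so this is a P-position: the player to move is in a losing position under optimal play.

Losing position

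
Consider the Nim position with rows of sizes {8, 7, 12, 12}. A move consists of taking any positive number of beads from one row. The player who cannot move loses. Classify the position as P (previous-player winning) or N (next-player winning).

N-position

Nim-sum: 8 ⊕ 7 ⊕ 12 ⊕ 12 = 15.
The nim-sum is 15 ≠ 0, so this is an N-position: the player to move can win.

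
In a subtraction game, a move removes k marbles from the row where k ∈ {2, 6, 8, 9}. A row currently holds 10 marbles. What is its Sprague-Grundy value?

Build the Grundy sequence with g(k) = mex{g(k−s) : s ∈ {2, 6, 8, 9}, s ≤ k}:
g(0) = mex{} = 0
g(1) = mex{} = 0
g(2) = mex{0} = 1
g(3) = mex{0} = 1
g(4) = mex{1} = 0
g(5) = mex{1} = 0
g(6) = mex{0} = 1
g(7) = mex{0} = 1
g(8) = mex{0,1} = 2
g(9) = mex{0,1} = 2
g(10) = mex{0,1,2} = 3
So g(10) = 3.

3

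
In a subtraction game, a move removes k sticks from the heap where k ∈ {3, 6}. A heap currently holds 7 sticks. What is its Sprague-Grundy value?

2

Build the Grundy sequence with g(k) = mex{g(k−s) : s ∈ {3, 6}, s ≤ k}:
k:     0  1  2  3  4  5  6  7
g(k):  0  0  0  1  1  1  2  2
So g(7) = 2.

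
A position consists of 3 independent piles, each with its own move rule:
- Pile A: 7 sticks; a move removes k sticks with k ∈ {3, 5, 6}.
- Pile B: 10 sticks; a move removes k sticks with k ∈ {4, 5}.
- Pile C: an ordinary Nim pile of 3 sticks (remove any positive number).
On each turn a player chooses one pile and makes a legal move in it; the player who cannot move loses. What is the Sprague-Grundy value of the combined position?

1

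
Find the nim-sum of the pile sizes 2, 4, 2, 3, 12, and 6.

13

Nim-sum: 2 XOR 4 XOR 2 XOR 3 XOR 12 XOR 6 = 13.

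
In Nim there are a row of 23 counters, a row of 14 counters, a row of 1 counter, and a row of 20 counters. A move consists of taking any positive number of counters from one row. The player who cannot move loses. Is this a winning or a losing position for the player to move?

Write each in binary and XOR column by column:
  10111  (23)
  01110  (14)
  00001  (1)
  10100  (20)
  -----
  01100  (12)
The nim-sum is 12 ≠ 0, so this is an N-position: the player to move can win.

Winning position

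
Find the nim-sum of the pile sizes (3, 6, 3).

Bitwise XOR of the heap sizes:
  011  (3)
  110  (6)
  011  (3)
  ---
  110  (6)

6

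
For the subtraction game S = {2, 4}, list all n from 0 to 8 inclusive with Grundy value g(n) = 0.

Compute g(0), g(1), … for moves {2, 4}:
g(0) = mex{} = 0
g(1) = mex{} = 0
g(2) = mex{0} = 1
g(3) = mex{0} = 1
g(4) = mex{0,1} = 2
g(5) = mex{0,1} = 2
g(6) = mex{1,2} = 0
g(7) = mex{1,2} = 0
g(8) = mex{0,2} = 1
The P-positions (g = 0) in 0..8 are 0, 1, 6, 7.

0, 1, 6, 7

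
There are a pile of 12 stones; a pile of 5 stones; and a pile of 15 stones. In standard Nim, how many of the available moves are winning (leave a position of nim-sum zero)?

Nim-sum: 12 XOR 5 XOR 15 = 6.
The overall nim-sum is X = 6. A pile of size p has a winning move iff p XOR X < p (reduce it to p XOR X).
  12: 12 XOR 6 = 10 < 12 — winning move (to 10).
  5: 5 XOR 6 = 3 < 5 — winning move (to 3).
  15: 15 XOR 6 = 9 < 15 — winning move (to 9).
That gives 3 winning moves.

3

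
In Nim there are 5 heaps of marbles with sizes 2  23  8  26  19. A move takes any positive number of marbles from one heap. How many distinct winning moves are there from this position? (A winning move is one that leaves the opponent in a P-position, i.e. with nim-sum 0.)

Compute the nim-sum pairwise:
2 ⊕ 23 = 21
21 ⊕ 8 = 29
29 ⊕ 26 = 7
7 ⊕ 19 = 20
The overall nim-sum is X = 20. A heap of size p has a winning move iff p XOR X < p (reduce it to p XOR X).
  2: 2 XOR 20 = 22 ≥ 2 — no move.
  23: 23 XOR 20 = 3 < 23 — winning move (to 3).
  8: 8 XOR 20 = 28 ≥ 8 — no move.
  26: 26 XOR 20 = 14 < 26 — winning move (to 14).
  19: 19 XOR 20 = 7 < 19 — winning move (to 7).
That gives 3 winning moves.

3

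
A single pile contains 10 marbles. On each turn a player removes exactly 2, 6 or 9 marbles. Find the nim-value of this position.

Grundy values for subtraction set {2, 6, 9}:
g(0) = mex{} = 0
g(1) = mex{} = 0
g(2) = mex{0} = 1
g(3) = mex{0} = 1
g(4) = mex{1} = 0
g(5) = mex{1} = 0
g(6) = mex{0} = 1
g(7) = mex{0} = 1
g(8) = mex{1} = 0
g(9) = mex{0,1} = 2
g(10) = mex{0} = 1
So g(10) = 1.

1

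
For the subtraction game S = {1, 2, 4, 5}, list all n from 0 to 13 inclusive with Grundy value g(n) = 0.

0, 3, 6, 9, 12

Compute g(0), g(1), … for moves {1, 2, 4, 5}:
g(0) = mex{} = 0
g(1) = mex{0} = 1
g(2) = mex{0,1} = 2
g(3) = mex{1,2} = 0
g(4) = mex{0,2} = 1
g(5) = mex{0,1} = 2
g(6) = mex{1,2} = 0
g(7) = mex{0,2} = 1
g(8) = mex{0,1} = 2
g(9) = mex{1,2} = 0
g(10) = mex{0,2} = 1
g(11) = mex{0,1} = 2
g(12) = mex{1,2} = 0
g(13) = mex{0,2} = 1
The P-positions (g = 0) in 0..13 are 0, 3, 6, 9, 12.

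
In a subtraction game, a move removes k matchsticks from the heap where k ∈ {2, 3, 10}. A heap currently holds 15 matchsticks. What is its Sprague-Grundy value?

Compute g(0), g(1), … for moves {2, 3, 10}:
k:     0  1  2  3  4  5  6  7  8  9 10 11 12 13 14 15
g(k):  0  0  1  1  2  0  0  1  1  2  2  3  0  0  1  1
So g(15) = 1.

1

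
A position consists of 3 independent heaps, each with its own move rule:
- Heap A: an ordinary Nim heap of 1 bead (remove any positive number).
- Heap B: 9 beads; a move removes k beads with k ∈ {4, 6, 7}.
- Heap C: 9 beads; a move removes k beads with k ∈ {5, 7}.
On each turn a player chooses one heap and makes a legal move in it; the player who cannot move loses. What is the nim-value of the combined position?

Heap A is a plain Nim heap of size 1, so its Grundy value is 1.
Grundy values for heap B (subtraction set {4, 6, 7}):
k:     0  1  2  3  4  5  6  7  8  9
g(k):  0  0  0  0  1  1  1  1  2  2
So g(9) = 2.
Build the Grundy sequence for heap C with g(k) = mex{g(k−s) : s ∈ {5, 7}, s ≤ k}:
g(0) = mex{} = 0
g(1) = mex{} = 0
g(2) = mex{} = 0
g(3) = mex{} = 0
g(4) = mex{} = 0
g(5) = mex{0} = 1
g(6) = mex{0} = 1
g(7) = mex{0} = 1
g(8) = mex{0} = 1
g(9) = mex{0} = 1
So g(9) = 1.
By the Sprague-Grundy theorem, the Grundy value of a sum of independent games is the XOR of the component values.
Combined value = 1 ⊕ 2 ⊕ 1 = 2.

2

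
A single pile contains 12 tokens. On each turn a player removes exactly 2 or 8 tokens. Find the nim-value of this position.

1

Compute g(0), g(1), … for moves {2, 8}:
k:     0  1  2  3  4  5  6  7  8  9 10 11 12
g(k):  0  0  1  1  0  0  1  1  2  2  0  0  1
So g(12) = 1.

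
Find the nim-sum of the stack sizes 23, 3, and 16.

4

Bitwise XOR of the heap sizes:
  10111  (23)
  00011  (3)
  10000  (16)
  -----
  00100  (4)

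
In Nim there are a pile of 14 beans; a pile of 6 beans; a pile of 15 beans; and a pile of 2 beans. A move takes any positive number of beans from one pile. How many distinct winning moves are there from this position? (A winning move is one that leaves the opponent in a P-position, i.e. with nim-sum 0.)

Compute the nim-sum pairwise:
14 XOR 6 = 8
8 XOR 15 = 7
7 XOR 2 = 5
The overall nim-sum is X = 5. A pile of size p has a winning move iff p XOR X < p (reduce it to p XOR X).
  14: 14 XOR 5 = 11 < 14 — winning move (to 11).
  6: 6 XOR 5 = 3 < 6 — winning move (to 3).
  15: 15 XOR 5 = 10 < 15 — winning move (to 10).
  2: 2 XOR 5 = 7 ≥ 2 — no move.
That gives 3 winning moves.

3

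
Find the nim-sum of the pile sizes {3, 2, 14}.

15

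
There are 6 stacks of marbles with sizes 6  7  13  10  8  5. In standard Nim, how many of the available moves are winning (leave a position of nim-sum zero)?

3

Nim-sum: 6 ⊕ 7 ⊕ 13 ⊕ 10 ⊕ 8 ⊕ 5 = 11.
The overall nim-sum is X = 11. A stack of size p has a winning move iff p XOR X < p (reduce it to p XOR X).
  6: 6 XOR 11 = 13 ≥ 6 — no move.
  7: 7 XOR 11 = 12 ≥ 7 — no move.
  13: 13 XOR 11 = 6 < 13 — winning move (to 6).
  10: 10 XOR 11 = 1 < 10 — winning move (to 1).
  8: 8 XOR 11 = 3 < 8 — winning move (to 3).
  5: 5 XOR 11 = 14 ≥ 5 — no move.
That gives 3 winning moves.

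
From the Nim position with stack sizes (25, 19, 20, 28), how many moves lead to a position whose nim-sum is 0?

1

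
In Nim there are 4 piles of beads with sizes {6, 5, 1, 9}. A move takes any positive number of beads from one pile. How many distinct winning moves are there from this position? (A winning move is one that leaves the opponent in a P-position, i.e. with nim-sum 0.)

Nim-sum: 6 XOR 5 XOR 1 XOR 9 = 11.
The overall nim-sum is X = 11. A pile of size p has a winning move iff p XOR X < p (reduce it to p XOR X).
  6: 6 XOR 11 = 13 ≥ 6 — no move.
  5: 5 XOR 11 = 14 ≥ 5 — no move.
  1: 1 XOR 11 = 10 ≥ 1 — no move.
  9: 9 XOR 11 = 2 < 9 — winning move (to 2).
That gives 1 winning move.

1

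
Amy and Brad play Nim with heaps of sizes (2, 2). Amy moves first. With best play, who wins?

Compute the nim-sum pairwise:
2 ^ 2 = 0
The nim-sum is 0, so this is a P-position: the player to move is in a losing position under optimal play; Amy is about to move from it and so loses — Brad wins.

Brad wins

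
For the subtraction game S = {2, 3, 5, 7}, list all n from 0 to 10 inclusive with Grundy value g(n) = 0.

0, 1, 9, 10

Grundy values for subtraction set {2, 3, 5, 7}:
k:     0  1  2  3  4  5  6  7  8  9 10
g(k):  0  0  1  1  2  2  3  3  4  0  0
The P-positions (g = 0) in 0..10 are 0, 1, 9, 10.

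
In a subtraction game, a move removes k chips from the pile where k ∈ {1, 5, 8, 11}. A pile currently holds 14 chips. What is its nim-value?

2

Compute g(0), g(1), … for moves {1, 5, 8, 11}:
k:     0  1  2  3  4  5  6  7  8  9 10 11 12 13 14
g(k):  0  1  0  1  0  1  0  1  2  3  2  3  2  3  2
So g(14) = 2.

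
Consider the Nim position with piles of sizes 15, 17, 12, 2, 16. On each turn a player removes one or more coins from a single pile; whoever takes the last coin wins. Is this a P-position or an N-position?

P-position

Nim-sum: 15 XOR 17 XOR 12 XOR 2 XOR 16 = 0.
The nim-sum is 0, so this is a P-position: the player to move is in a losing position under optimal play.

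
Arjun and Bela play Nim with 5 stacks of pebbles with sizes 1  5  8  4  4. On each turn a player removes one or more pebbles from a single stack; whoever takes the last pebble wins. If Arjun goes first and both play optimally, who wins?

Nim-sum: 1 XOR 5 XOR 8 XOR 4 XOR 4 = 12.
The nim-sum is 12 ≠ 0, so this is an N-position: the player to move can win; Arjun has a winning move.

Arjun wins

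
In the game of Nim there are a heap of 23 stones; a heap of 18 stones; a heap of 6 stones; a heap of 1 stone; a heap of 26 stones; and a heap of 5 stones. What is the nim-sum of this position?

29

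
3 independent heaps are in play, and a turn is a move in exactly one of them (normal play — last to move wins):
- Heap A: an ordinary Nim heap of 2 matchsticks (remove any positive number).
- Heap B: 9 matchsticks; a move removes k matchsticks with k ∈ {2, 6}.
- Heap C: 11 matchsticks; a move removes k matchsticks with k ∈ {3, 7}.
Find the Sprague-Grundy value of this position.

2

Heap A is a plain Nim heap of size 2, so its Grundy value is 2.
For heap B, compute g(0), g(1), … with moves {2, 6}:
g(0) = mex{} = 0
g(1) = mex{} = 0
g(2) = mex{0} = 1
g(3) = mex{0} = 1
g(4) = mex{1} = 0
g(5) = mex{1} = 0
g(6) = mex{0} = 1
g(7) = mex{0} = 1
g(8) = mex{1} = 0
g(9) = mex{1} = 0
So g(9) = 0.
For heap C, compute g(0), g(1), … with moves {3, 7}:
g(0) = mex{} = 0
g(1) = mex{} = 0
g(2) = mex{} = 0
g(3) = mex{0} = 1
g(4) = mex{0} = 1
g(5) = mex{0} = 1
g(6) = mex{1} = 0
g(7) = mex{0,1} = 2
g(8) = mex{0,1} = 2
g(9) = mex{0} = 1
g(10) = mex{1,2} = 0
g(11) = mex{1,2} = 0
So g(11) = 0.
By the Sprague-Grundy theorem, the Grundy value of a sum of independent games is the XOR of the component values.
Combined value = 2 ⊕ 0 ⊕ 0 = 2.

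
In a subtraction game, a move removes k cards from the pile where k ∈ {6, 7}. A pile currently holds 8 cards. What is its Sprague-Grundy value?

1

Compute g(0), g(1), … for moves {6, 7}:
k:     0  1  2  3  4  5  6  7  8
g(k):  0  0  0  0  0  0  1  1  1
So g(8) = 1.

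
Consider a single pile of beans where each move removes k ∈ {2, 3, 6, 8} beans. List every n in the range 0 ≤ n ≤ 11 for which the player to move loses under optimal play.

0, 1, 5, 10

Build the Grundy sequence with g(k) = mex{g(k−s) : s ∈ {2, 3, 6, 8}, s ≤ k}:
g(0) = mex{} = 0
g(1) = mex{} = 0
g(2) = mex{0} = 1
g(3) = mex{0} = 1
g(4) = mex{0,1} = 2
g(5) = mex{1} = 0
g(6) = mex{0,1,2} = 3
g(7) = mex{0,2} = 1
g(8) = mex{0,1,3} = 2
g(9) = mex{0,1,3} = 2
g(10) = mex{1,2} = 0
g(11) = mex{0,1,2} = 3
The P-positions (g = 0) in 0..11 are 0, 1, 5, 10.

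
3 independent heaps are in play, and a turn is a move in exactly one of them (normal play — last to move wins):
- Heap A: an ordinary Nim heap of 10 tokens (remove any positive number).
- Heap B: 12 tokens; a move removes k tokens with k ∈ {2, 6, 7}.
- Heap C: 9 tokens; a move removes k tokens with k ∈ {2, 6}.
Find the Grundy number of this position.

8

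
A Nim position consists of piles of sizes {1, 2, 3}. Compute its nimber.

0

In binary:
  01  (1)
  10  (2)
  11  (3)
  --
  00  (0)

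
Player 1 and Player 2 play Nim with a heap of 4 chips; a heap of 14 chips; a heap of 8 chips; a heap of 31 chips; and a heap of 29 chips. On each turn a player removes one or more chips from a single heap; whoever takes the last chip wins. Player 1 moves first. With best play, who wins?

Nim-sum: 4 XOR 14 XOR 8 XOR 31 XOR 29 = 0.
The nim-sum is 0, so this is a P-position: the player to move is in a losing position under optimal play; Player 1 is about to move from it and so loses — Player 2 wins.

Player 2 wins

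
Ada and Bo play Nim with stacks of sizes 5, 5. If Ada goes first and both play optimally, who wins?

Bo wins

Compute the nim-sum pairwise:
5 XOR 5 = 0
The nim-sum is 0, so this is a P-position: the player to move is in a losing position under optimal play; Ada is about to move from it and so loses — Bo wins.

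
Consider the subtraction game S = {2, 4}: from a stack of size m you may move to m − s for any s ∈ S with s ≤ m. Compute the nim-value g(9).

Grundy values for subtraction set {2, 4}:
k:     0  1  2  3  4  5  6  7  8  9
g(k):  0  0  1  1  2  2  0  0  1  1
So g(9) = 1.

1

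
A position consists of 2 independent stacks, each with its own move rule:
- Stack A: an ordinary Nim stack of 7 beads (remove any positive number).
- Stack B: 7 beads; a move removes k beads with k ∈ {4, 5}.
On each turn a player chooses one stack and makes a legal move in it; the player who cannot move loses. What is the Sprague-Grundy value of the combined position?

Stack A is a plain Nim stack of size 7, so its Grundy value is 7.
For stack B, compute g(0), g(1), … with moves {4, 5}:
g(0) = mex{} = 0
g(1) = mex{} = 0
g(2) = mex{} = 0
g(3) = mex{} = 0
g(4) = mex{0} = 1
g(5) = mex{0} = 1
g(6) = mex{0} = 1
g(7) = mex{0} = 1
So g(7) = 1.
By the Sprague-Grundy theorem, the Grundy value of a sum of independent games is the XOR of the component values.
Combined value = 7 ⊕ 1 = 6.

6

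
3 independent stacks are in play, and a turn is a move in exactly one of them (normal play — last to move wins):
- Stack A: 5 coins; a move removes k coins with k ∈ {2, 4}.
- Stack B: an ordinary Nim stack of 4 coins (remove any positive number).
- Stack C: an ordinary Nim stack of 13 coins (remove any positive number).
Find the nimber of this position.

11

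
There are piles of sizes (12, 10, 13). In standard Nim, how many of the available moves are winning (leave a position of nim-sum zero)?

Compute the nim-sum pairwise:
12 ⊕ 10 = 6
6 ⊕ 13 = 11
The overall nim-sum is X = 11. A pile of size p has a winning move iff p XOR X < p (reduce it to p XOR X).
  12: 12 XOR 11 = 7 < 12 — winning move (to 7).
  10: 10 XOR 11 = 1 < 10 — winning move (to 1).
  13: 13 XOR 11 = 6 < 13 — winning move (to 6).
That gives 3 winning moves.

3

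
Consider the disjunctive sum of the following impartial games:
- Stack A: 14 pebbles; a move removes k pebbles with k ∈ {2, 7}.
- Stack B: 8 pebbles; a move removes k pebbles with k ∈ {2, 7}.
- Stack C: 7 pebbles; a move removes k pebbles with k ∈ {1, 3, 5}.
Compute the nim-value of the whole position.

3

Grundy values for stack A (subtraction set {2, 7}):
g(0) = mex{} = 0
g(1) = mex{} = 0
g(2) = mex{0} = 1
g(3) = mex{0} = 1
g(4) = mex{1} = 0
g(5) = mex{1} = 0
g(6) = mex{0} = 1
g(7) = mex{0} = 1
g(8) = mex{0,1} = 2
g(9) = mex{1} = 0
g(10) = mex{1,2} = 0
g(11) = mex{0} = 1
g(12) = mex{0} = 1
g(13) = mex{1} = 0
g(14) = mex{1} = 0
So g(14) = 0.
Grundy values for stack B (subtraction set {2, 7}):
k:     0  1  2  3  4  5  6  7  8
g(k):  0  0  1  1  0  0  1  1  2
So g(8) = 2.
Build the Grundy sequence for stack C with g(k) = mex{g(k−s) : s ∈ {1, 3, 5}, s ≤ k}:
g(0) = mex{} = 0
g(1) = mex{0} = 1
g(2) = mex{1} = 0
g(3) = mex{0} = 1
g(4) = mex{1} = 0
g(5) = mex{0} = 1
g(6) = mex{1} = 0
g(7) = mex{0} = 1
So g(7) = 1.
The value of a disjunctive sum is the nim-sum of the parts.
Combined value = 0 ⊕ 2 ⊕ 1 = 3.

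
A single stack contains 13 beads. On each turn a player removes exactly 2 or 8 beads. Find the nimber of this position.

Grundy values for subtraction set {2, 8}:
g(0) = mex{} = 0
g(1) = mex{} = 0
g(2) = mex{0} = 1
g(3) = mex{0} = 1
g(4) = mex{1} = 0
g(5) = mex{1} = 0
g(6) = mex{0} = 1
g(7) = mex{0} = 1
g(8) = mex{0,1} = 2
g(9) = mex{0,1} = 2
g(10) = mex{1,2} = 0
g(11) = mex{1,2} = 0
g(12) = mex{0} = 1
g(13) = mex{0} = 1
So g(13) = 1.

1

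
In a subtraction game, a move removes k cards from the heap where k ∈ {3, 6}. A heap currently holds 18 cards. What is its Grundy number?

0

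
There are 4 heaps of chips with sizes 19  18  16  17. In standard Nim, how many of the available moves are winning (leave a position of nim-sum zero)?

0

Nim-sum: 19 ^ 18 ^ 16 ^ 17 = 0.
The nim-sum is already 0, so every move leaves a nonzero nim-sum — there are no winning moves.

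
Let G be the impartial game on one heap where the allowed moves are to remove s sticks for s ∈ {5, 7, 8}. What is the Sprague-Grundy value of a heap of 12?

Grundy values for subtraction set {5, 7, 8}:
k:     0  1  2  3  4  5  6  7  8  9 10 11 12
g(k):  0  0  0  0  0  1  1  1  1  1  2  2  2
So g(12) = 2.

2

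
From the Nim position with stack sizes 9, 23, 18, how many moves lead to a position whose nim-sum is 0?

1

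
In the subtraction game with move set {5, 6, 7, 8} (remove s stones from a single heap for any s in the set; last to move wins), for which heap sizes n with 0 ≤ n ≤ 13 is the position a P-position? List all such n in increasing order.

Build the Grundy sequence with g(k) = mex{g(k−s) : s ∈ {5, 6, 7, 8}, s ≤ k}:
k:     0  1  2  3  4  5  6  7  8  9 10 11 12 13
g(k):  0  0  0  0  0  1  1  1  1  1  2  2  2  0
The P-positions (g = 0) in 0..13 are 0, 1, 2, 3, 4, 13.

0, 1, 2, 3, 4, 13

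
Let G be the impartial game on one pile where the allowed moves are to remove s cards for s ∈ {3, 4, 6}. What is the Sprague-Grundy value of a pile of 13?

1

Compute g(0), g(1), … for moves {3, 4, 6}:
g(0) = mex{} = 0
g(1) = mex{} = 0
g(2) = mex{} = 0
g(3) = mex{0} = 1
g(4) = mex{0} = 1
g(5) = mex{0} = 1
g(6) = mex{0,1} = 2
g(7) = mex{0,1} = 2
g(8) = mex{0,1} = 2
g(9) = mex{1,2} = 0
g(10) = mex{1,2} = 0
g(11) = mex{1,2} = 0
g(12) = mex{0,2} = 1
g(13) = mex{0,2} = 1
So g(13) = 1.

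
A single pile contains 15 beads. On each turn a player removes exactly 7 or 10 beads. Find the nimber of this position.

2

Build the Grundy sequence with g(k) = mex{g(k−s) : s ∈ {7, 10}, s ≤ k}:
k:     0  1  2  3  4  5  6  7  8  9 10 11 12 13 14 15
g(k):  0  0  0  0  0  0  0  1  1  1  1  1  1  1  2  2
So g(15) = 2.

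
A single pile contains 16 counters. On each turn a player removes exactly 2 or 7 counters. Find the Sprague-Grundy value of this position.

1

Build the Grundy sequence with g(k) = mex{g(k−s) : s ∈ {2, 7}, s ≤ k}:
k:     0  1  2  3  4  5  6  7  8  9 10 11 12 13 14 15 16
g(k):  0  0  1  1  0  0  1  1  2  0  0  1  1  0  0  1  1
So g(16) = 1.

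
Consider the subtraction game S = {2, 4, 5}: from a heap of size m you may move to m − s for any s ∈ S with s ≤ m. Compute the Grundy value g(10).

1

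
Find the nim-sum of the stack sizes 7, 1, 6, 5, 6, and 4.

7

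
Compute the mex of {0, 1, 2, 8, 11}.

3

The values 0, 1, 2 are all present; 3 is the first non-negative integer missing from the set.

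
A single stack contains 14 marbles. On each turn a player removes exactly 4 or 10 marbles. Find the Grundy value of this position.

0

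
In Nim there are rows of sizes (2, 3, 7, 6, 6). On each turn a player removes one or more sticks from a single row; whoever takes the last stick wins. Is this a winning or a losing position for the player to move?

Nim-sum: 2 ⊕ 3 ⊕ 7 ⊕ 6 ⊕ 6 = 6.
The nim-sum is 6 ≠ 0, so this is an N-position: the player to move can win.

Winning position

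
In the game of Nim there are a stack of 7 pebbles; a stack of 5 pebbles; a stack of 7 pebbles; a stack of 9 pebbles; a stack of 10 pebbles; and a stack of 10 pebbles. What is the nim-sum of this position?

12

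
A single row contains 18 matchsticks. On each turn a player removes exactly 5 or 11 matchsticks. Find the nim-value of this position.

Build the Grundy sequence with g(k) = mex{g(k−s) : s ∈ {5, 11}, s ≤ k}:
k:     0  1  2  3  4  5  6  7  8  9 10 11 12 13 14 15 16 17 18
g(k):  0  0  0  0  0  1  1  1  1  1  0  2  2  2  2  1  0  0  0
So g(18) = 0.

0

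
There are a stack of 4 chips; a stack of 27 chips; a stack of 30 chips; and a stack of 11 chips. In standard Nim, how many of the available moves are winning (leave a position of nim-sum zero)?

3

Bitwise XOR of the heap sizes:
  00100  (4)
  11011  (27)
  11110  (30)
  01011  (11)
  -----
  01010  (10)
The overall nim-sum is X = 10. A stack of size p has a winning move iff p XOR X < p (reduce it to p XOR X).
  4: 4 XOR 10 = 14 ≥ 4 — no move.
  27: 27 XOR 10 = 17 < 27 — winning move (to 17).
  30: 30 XOR 10 = 20 < 30 — winning move (to 20).
  11: 11 XOR 10 = 1 < 11 — winning move (to 1).
That gives 3 winning moves.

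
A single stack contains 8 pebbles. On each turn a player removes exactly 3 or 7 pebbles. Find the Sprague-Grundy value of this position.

2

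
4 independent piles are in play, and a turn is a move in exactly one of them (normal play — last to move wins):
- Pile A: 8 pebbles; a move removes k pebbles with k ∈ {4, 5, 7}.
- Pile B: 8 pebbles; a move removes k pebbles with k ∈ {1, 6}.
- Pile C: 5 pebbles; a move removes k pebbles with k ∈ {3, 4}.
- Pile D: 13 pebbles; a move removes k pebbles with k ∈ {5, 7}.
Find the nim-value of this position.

Grundy values for pile A (subtraction set {4, 5, 7}):
k:     0  1  2  3  4  5  6  7  8
g(k):  0  0  0  0  1  1  1  1  2
So g(8) = 2.
Grundy values for pile B (subtraction set {1, 6}):
g(0) = mex{} = 0
g(1) = mex{0} = 1
g(2) = mex{1} = 0
g(3) = mex{0} = 1
g(4) = mex{1} = 0
g(5) = mex{0} = 1
g(6) = mex{0,1} = 2
g(7) = mex{1,2} = 0
g(8) = mex{0} = 1
So g(8) = 1.
Build the Grundy sequence for pile C with g(k) = mex{g(k−s) : s ∈ {3, 4}, s ≤ k}:
g(0) = mex{} = 0
g(1) = mex{} = 0
g(2) = mex{} = 0
g(3) = mex{0} = 1
g(4) = mex{0} = 1
g(5) = mex{0} = 1
So g(5) = 1.
Grundy values for pile D (subtraction set {5, 7}):
k:     0  1  2  3  4  5  6  7  8  9 10 11 12 13
g(k):  0  0  0  0  0  1  1  1  1  1  2  2  0  0
So g(13) = 0.
By the Sprague-Grundy theorem, the Grundy value of a sum of independent games is the XOR of the component values.
Combined value = 2 XOR 1 XOR 1 XOR 0 = 2.

2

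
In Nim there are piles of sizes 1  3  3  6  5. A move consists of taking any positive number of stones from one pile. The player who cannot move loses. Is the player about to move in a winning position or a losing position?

Compute the nim-sum pairwise:
1 ⊕ 3 = 2
2 ⊕ 3 = 1
1 ⊕ 6 = 7
7 ⊕ 5 = 2
The nim-sum is 2 ≠ 0, so this is an N-position: the player to move can win.

Winning position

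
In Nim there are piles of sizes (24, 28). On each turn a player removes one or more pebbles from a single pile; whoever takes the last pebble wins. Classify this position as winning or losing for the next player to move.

Winning position

Nim-sum: 24 ^ 28 = 4.
The nim-sum is 4 ≠ 0, so this is an N-position: the player to move can win.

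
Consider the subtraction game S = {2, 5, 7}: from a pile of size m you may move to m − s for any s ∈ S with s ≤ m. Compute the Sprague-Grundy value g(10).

Build the Grundy sequence with g(k) = mex{g(k−s) : s ∈ {2, 5, 7}, s ≤ k}:
g(0) = mex{} = 0
g(1) = mex{} = 0
g(2) = mex{0} = 1
g(3) = mex{0} = 1
g(4) = mex{1} = 0
g(5) = mex{0,1} = 2
g(6) = mex{0} = 1
g(7) = mex{0,1,2} = 3
g(8) = mex{0,1} = 2
g(9) = mex{0,1,3} = 2
g(10) = mex{1,2} = 0
So g(10) = 0.

0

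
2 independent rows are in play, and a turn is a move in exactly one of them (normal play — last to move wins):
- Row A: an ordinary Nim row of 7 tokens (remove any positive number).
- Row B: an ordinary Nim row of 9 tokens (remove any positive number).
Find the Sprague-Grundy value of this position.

14

Row A is a plain Nim row of size 7, so its Grundy value is 7.
Row B is a plain Nim row of size 9, so its Grundy value is 9.
The value of a disjunctive sum is the nim-sum of the parts.
Combined value = 7 XOR 9 = 14.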